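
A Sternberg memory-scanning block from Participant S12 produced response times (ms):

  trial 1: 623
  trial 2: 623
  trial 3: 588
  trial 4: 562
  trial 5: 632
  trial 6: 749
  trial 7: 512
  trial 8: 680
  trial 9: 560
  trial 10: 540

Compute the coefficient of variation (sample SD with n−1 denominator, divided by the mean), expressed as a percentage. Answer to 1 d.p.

n = 10, Σ = 6069, M = 606.9000
Σ(x−M)² = 44738.900; s = √(44738.900/9) = 70.5052
CV = 70.5052 / 606.9000 = 0.11617 = 11.617%

11.6%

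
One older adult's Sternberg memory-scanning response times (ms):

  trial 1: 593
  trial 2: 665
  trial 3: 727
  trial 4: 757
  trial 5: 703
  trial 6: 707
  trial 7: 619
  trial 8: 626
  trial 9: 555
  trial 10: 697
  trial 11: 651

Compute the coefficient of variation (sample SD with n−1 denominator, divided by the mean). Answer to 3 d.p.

0.092

n = 11, Σ = 7300, M = 663.6364
Σ(x−M)² = 37636.545; s = √(37636.545/10) = 61.3486
CV = 61.3486 / 663.6364 = 0.09244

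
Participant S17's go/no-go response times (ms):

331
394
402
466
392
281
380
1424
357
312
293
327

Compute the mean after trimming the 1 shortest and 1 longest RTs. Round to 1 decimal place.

Sorted: 281, 293, 312, 327, 331, 357, 380, 392, 394, 402, 466, 1424
Drop lowest 1 (281) and highest 1 (1424)
Remaining (n=10): Σ = 3654, mean = 3654/10 = 365.400

365.4 ms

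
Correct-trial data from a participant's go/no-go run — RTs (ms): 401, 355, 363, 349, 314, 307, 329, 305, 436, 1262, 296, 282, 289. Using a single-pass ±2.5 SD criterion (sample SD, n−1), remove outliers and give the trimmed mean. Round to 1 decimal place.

335.5 ms

n = 13, ΣRT = 5288, M = 406.769
Σ(x−M)² = 816912.31; s = √(816912.31/12) = 260.914
Cutoffs: 406.769 ± 2.5·260.914 → [-245.5, 1059.1]
Outside: 1262 → excluded.
Retained (n=12): Σ = 4026, mean = 4026/12 = 335.500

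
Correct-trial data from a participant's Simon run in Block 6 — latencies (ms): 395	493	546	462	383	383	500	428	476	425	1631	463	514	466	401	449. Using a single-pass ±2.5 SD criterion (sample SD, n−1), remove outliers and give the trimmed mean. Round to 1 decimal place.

452.3 ms

n = 16, ΣRT = 8415, M = 525.938
Σ(x−M)² = 1336916.94; s = √(1336916.94/15) = 298.543
Cutoffs: 525.938 ± 2.5·298.543 → [-220.4, 1272.3]
Outside: 1631 → excluded.
Retained (n=15): Σ = 6784, mean = 6784/15 = 452.267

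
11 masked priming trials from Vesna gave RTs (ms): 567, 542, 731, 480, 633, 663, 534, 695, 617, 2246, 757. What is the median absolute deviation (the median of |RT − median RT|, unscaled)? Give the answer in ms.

91 ms

Sorted: 480, 534, 542, 567, 617, 633, 663, 695, 731, 757, 2246 → median = 633
|x − 633|: 66, 91, 98, 153, 0, 30, 99, 62, 16, 1613, 124
Sorted deviations: 0, 16, 30, 62, 66, 91, 98, 99, 124, 153, 1613 → MAD = 91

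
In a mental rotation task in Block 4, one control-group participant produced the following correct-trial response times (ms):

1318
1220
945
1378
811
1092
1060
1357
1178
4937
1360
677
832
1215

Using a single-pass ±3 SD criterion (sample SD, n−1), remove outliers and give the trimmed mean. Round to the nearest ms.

1111 ms

n = 14, ΣRT = 19380, M = 1384.286
Σ(x−M)² = 14243240.86; s = √(14243240.86/13) = 1046.725
Cutoffs: 1384.286 ± 3·1046.725 → [-1755.9, 4524.5]
Outside: 4937 → excluded.
Retained (n=13): Σ = 14443, mean = 14443/13 = 1111.000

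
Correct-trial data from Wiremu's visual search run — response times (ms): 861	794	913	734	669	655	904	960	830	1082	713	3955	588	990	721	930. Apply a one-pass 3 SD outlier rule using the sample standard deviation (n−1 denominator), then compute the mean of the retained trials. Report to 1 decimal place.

n = 16, ΣRT = 16299, M = 1018.688
Σ(x−M)² = 9476499.44; s = √(9476499.44/15) = 794.837
Cutoffs: 1018.688 ± 3·794.837 → [-1365.8, 3403.2]
Outside: 3955 → excluded.
Retained (n=15): Σ = 12344, mean = 12344/15 = 822.933

822.9 ms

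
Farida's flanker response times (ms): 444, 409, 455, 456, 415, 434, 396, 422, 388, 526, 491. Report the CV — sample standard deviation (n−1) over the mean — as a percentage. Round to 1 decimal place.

n = 11, Σ = 4836, M = 439.6364
Σ(x−M)² = 17078.545; s = √(17078.545/10) = 41.3262
CV = 41.3262 / 439.6364 = 0.09400 = 9.400%

9.4%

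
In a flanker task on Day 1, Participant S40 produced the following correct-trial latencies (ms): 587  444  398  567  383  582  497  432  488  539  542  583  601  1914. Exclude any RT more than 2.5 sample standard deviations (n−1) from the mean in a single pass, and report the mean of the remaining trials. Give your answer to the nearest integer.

511 ms

n = 14, ΣRT = 8557, M = 611.214
Σ(x−M)² = 1897398.36; s = √(1897398.36/13) = 382.039
Cutoffs: 611.214 ± 2.5·382.039 → [-343.9, 1566.3]
Outside: 1914 → excluded.
Retained (n=13): Σ = 6643, mean = 6643/13 = 511.000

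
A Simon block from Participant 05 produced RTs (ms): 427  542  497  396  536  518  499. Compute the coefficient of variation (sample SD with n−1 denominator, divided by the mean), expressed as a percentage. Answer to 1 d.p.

n = 7, Σ = 3415, M = 487.8571
Σ(x−M)² = 18506.857; s = √(18506.857/6) = 55.5381
CV = 55.5381 / 487.8571 = 0.11384 = 11.384%

11.4%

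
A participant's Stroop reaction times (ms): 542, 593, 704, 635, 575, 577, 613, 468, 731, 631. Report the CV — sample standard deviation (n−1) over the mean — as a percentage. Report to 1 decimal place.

n = 10, Σ = 6069, M = 606.9000
Σ(x−M)² = 51846.900; s = √(51846.900/9) = 75.8997
CV = 75.8997 / 606.9000 = 0.12506 = 12.506%

12.5%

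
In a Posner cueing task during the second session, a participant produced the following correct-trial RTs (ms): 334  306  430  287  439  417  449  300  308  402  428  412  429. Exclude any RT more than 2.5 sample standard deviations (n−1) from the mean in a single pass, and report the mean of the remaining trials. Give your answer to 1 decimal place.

n = 13, ΣRT = 4941, M = 380.077
Σ(x−M)² = 46148.92; s = √(46148.92/12) = 62.014
Cutoffs: 380.077 ± 2.5·62.014 → [225.0, 535.1]
No RTs fall outside the cutoffs; all 13 retained. Mean = 4941/13 = 380.077

380.1 ms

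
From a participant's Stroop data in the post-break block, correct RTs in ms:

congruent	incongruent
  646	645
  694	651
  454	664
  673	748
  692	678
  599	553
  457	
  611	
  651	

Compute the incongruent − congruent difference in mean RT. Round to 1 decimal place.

47.9 ms

M(congruent) = 5477/9 = 608.556
M(incongruent) = 3939/6 = 656.500
Difference = 656.500 − 608.556 = 47.944 ms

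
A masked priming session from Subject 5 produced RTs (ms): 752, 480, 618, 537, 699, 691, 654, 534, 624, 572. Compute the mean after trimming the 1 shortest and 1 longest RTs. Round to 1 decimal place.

Sorted: 480, 534, 537, 572, 618, 624, 654, 691, 699, 752
Drop lowest 1 (480) and highest 1 (752)
Remaining (n=8): Σ = 4929, mean = 4929/8 = 616.125

616.1 ms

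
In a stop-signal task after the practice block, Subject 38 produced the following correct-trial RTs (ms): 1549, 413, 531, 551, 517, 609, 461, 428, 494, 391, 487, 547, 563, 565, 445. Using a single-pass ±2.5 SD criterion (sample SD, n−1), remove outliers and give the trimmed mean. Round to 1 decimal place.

n = 15, ΣRT = 8551, M = 570.067
Σ(x−M)² = 1082280.93; s = √(1082280.93/14) = 278.039
Cutoffs: 570.067 ± 2.5·278.039 → [-125.0, 1265.2]
Outside: 1549 → excluded.
Retained (n=14): Σ = 7002, mean = 7002/14 = 500.143

500.1 ms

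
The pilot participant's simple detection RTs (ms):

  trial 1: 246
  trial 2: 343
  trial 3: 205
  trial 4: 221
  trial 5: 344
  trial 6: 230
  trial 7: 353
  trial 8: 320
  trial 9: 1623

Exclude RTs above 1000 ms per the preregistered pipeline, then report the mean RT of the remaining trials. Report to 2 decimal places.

Excluded: 1623
Retained (n=8): Σ = 2262
Mean = 2262/8 = 282.7500

282.75 ms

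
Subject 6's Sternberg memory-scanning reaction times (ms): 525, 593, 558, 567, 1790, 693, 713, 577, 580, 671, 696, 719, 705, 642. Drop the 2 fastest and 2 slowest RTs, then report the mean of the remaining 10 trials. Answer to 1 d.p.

643.7 ms

Sorted: 525, 558, 567, 577, 580, 593, 642, 671, 693, 696, 705, 713, 719, 1790
Drop lowest 2 (525, 558) and highest 2 (719, 1790)
Remaining (n=10): Σ = 6437, mean = 6437/10 = 643.700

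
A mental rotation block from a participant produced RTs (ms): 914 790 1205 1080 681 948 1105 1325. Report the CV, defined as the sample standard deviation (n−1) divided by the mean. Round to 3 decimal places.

0.213

n = 8, Σ = 8048, M = 1006.0000
Σ(x−M)² = 320748.000; s = √(320748.000/7) = 214.0587
CV = 214.0587 / 1006.0000 = 0.21278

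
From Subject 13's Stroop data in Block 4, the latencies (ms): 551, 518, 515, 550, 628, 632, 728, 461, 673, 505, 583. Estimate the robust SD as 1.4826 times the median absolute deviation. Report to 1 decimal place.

Sorted: 461, 505, 515, 518, 550, 551, 583, 628, 632, 673, 728 → median = 551
|x − 551| sorted: 0, 1, 32, 33, 36, 46, 77, 81, 90, 122, 177 → MAD = 46
Robust SD ≈ 1.4826 × 46 = 68.200

68.2 ms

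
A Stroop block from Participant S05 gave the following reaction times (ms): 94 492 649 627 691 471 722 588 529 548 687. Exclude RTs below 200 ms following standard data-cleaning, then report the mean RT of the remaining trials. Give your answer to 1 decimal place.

Excluded: 94
Retained (n=10): Σ = 6004
Mean = 6004/10 = 600.4000

600.4 ms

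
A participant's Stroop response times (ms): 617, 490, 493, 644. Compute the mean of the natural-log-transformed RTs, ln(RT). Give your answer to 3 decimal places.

ln(RT): 6.4249, 6.1944, 6.2005, 6.4677
Σ ln(RT) = 25.2875
Mean = 25.2875/4 = 6.32187

6.322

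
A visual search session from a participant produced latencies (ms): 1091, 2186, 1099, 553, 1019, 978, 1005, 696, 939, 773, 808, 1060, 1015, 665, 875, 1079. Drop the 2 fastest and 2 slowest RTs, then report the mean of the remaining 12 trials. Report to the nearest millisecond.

945 ms

Sorted: 553, 665, 696, 773, 808, 875, 939, 978, 1005, 1015, 1019, 1060, 1079, 1091, 1099, 2186
Drop lowest 2 (553, 665) and highest 2 (1099, 2186)
Remaining (n=12): Σ = 11338, mean = 11338/12 = 944.833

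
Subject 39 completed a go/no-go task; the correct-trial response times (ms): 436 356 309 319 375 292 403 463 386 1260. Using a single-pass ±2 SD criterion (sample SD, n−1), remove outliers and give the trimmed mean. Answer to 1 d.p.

n = 10, ΣRT = 4599, M = 459.900
Σ(x−M)² = 738256.90; s = √(738256.90/9) = 286.406
Cutoffs: 459.900 ± 2·286.406 → [-112.9, 1032.7]
Outside: 1260 → excluded.
Retained (n=9): Σ = 3339, mean = 3339/9 = 371.000

371.0 ms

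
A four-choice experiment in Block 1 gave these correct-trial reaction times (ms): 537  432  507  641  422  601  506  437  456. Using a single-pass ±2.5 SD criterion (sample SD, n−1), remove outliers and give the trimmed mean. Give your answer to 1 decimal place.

n = 9, ΣRT = 4539, M = 504.333
Σ(x−M)² = 47980.00; s = √(47980.00/8) = 77.444
Cutoffs: 504.333 ± 2.5·77.444 → [310.7, 697.9]
No RTs fall outside the cutoffs; all 9 retained. Mean = 4539/9 = 504.333

504.3 ms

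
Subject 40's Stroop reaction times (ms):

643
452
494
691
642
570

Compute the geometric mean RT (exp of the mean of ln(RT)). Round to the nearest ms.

ln(RT): 6.4661, 6.1137, 6.2025, 6.5381, 6.4646, 6.3456
Mean ln(RT) = 38.1307/6 = 6.35512
Geometric mean = exp(6.35512) = 575.43 ms

575 ms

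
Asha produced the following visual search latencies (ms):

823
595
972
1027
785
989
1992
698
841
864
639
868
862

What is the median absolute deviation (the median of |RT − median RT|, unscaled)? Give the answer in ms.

Sorted: 595, 639, 698, 785, 823, 841, 862, 864, 868, 972, 989, 1027, 1992 → median = 862
|x − 862|: 39, 267, 110, 165, 77, 127, 1130, 164, 21, 2, 223, 6, 0
Sorted deviations: 0, 2, 6, 21, 39, 77, 110, 127, 164, 165, 223, 267, 1130 → MAD = 110

110 ms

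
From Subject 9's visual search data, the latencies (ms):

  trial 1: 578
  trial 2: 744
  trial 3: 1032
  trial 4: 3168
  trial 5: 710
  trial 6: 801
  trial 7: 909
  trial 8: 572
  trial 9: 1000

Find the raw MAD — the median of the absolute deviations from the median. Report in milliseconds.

Sorted: 572, 578, 710, 744, 801, 909, 1000, 1032, 3168 → median = 801
|x − 801|: 223, 57, 231, 2367, 91, 0, 108, 229, 199
Sorted deviations: 0, 57, 91, 108, 199, 223, 229, 231, 2367 → MAD = 199

199 ms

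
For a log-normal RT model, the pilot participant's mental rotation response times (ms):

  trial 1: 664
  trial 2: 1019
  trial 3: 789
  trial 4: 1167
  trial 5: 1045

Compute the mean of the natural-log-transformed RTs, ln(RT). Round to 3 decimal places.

6.822

ln(RT): 6.4983, 6.9266, 6.6708, 7.0622, 6.9518
Σ ln(RT) = 34.1096
Mean = 34.1096/5 = 6.82192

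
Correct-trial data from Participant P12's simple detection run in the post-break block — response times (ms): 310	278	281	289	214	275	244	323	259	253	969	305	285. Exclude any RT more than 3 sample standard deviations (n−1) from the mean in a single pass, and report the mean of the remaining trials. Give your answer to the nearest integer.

276 ms

n = 13, ΣRT = 4285, M = 329.615
Σ(x−M)² = 453051.08; s = √(453051.08/12) = 194.305
Cutoffs: 329.615 ± 3·194.305 → [-253.3, 912.5]
Outside: 969 → excluded.
Retained (n=12): Σ = 3316, mean = 3316/12 = 276.333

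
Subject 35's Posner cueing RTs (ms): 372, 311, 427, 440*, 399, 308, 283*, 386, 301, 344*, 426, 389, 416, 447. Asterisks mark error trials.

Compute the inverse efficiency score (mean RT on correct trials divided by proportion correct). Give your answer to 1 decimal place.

483.9 ms

Correct trials (n=11): 372, 311, 427, 399, 308, 386, 301, 426, 389, 416, 447
Mean correct RT = 4182/11 = 380.1818 ms
Proportion correct = 11/14
IES = 380.1818 / (11/14) = 483.868 ms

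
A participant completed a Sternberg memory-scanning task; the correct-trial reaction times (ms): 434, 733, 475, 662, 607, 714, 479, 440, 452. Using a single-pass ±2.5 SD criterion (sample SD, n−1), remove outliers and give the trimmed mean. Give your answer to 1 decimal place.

555.1 ms

n = 9, ΣRT = 4996, M = 555.111
Σ(x−M)² = 121768.89; s = √(121768.89/8) = 123.374
Cutoffs: 555.111 ± 2.5·123.374 → [246.7, 863.5]
No RTs fall outside the cutoffs; all 9 retained. Mean = 4996/9 = 555.111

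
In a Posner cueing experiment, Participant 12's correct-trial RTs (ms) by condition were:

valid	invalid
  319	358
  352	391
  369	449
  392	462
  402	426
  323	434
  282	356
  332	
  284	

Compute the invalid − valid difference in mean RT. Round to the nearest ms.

M(valid) = 3055/9 = 339.444
M(invalid) = 2876/7 = 410.857
Difference = 410.857 − 339.444 = 71.413 ms

71 ms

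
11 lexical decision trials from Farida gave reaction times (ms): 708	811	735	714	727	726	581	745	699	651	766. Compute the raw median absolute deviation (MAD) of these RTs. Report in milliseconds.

19 ms

Sorted: 581, 651, 699, 708, 714, 726, 727, 735, 745, 766, 811 → median = 726
|x − 726|: 18, 85, 9, 12, 1, 0, 145, 19, 27, 75, 40
Sorted deviations: 0, 1, 9, 12, 18, 19, 27, 40, 75, 85, 145 → MAD = 19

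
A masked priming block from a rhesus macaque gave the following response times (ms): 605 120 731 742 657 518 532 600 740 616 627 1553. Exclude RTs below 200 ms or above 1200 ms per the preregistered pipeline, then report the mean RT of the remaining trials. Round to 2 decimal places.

636.80 ms

Excluded: 120, 1553
Retained (n=10): Σ = 6368
Mean = 6368/10 = 636.8000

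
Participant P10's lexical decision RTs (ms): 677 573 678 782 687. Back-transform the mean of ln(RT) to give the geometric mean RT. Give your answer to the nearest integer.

ln(RT): 6.5177, 6.3509, 6.5191, 6.6619, 6.5323
Mean ln(RT) = 32.5819/5 = 6.51638
Geometric mean = exp(6.51638) = 676.13 ms

676 ms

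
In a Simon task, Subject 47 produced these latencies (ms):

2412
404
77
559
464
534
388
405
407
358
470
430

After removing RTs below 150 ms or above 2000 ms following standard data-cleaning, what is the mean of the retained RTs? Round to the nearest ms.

Excluded: 77, 2412
Retained (n=10): Σ = 4419
Mean = 4419/10 = 441.9000

442 ms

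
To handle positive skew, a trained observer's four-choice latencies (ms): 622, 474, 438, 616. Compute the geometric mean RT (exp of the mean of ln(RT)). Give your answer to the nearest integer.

ln(RT): 6.4329, 6.1612, 6.0822, 6.4232
Mean ln(RT) = 25.0996/4 = 6.27490
Geometric mean = exp(6.27490) = 531.08 ms

531 ms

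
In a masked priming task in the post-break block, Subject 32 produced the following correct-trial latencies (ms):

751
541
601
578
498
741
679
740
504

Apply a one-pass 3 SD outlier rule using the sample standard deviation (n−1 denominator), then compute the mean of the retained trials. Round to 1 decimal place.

n = 9, ΣRT = 5633, M = 625.889
Σ(x−M)² = 86076.89; s = √(86076.89/8) = 103.729
Cutoffs: 625.889 ± 3·103.729 → [314.7, 937.1]
No RTs fall outside the cutoffs; all 9 retained. Mean = 5633/9 = 625.889

625.9 ms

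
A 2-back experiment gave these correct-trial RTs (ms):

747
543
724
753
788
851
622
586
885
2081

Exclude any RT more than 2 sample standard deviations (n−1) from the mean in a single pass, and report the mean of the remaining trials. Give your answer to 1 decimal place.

722.1 ms

n = 10, ΣRT = 8580, M = 858.000
Σ(x−M)² = 1771614.00; s = √(1771614.00/9) = 443.673
Cutoffs: 858.000 ± 2·443.673 → [-29.3, 1745.3]
Outside: 2081 → excluded.
Retained (n=9): Σ = 6499, mean = 6499/9 = 722.111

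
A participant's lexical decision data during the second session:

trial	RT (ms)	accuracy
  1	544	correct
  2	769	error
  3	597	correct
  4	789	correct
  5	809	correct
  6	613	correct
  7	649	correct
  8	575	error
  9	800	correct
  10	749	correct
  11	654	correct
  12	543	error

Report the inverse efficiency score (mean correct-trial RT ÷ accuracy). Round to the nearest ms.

919 ms

Correct trials (n=9): 544, 597, 789, 809, 613, 649, 800, 749, 654
Mean correct RT = 6204/9 = 689.3333 ms
Proportion correct = 9/12
IES = 689.3333 / (9/12) = 919.111 ms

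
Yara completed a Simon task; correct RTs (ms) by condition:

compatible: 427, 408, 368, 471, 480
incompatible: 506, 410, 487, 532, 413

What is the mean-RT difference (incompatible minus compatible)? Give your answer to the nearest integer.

M(compatible) = 2154/5 = 430.800
M(incompatible) = 2348/5 = 469.600
Difference = 469.600 − 430.800 = 38.800 ms

39 ms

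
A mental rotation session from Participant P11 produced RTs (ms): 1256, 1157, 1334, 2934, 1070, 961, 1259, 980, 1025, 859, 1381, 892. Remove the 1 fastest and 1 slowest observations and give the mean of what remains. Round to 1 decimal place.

Sorted: 859, 892, 961, 980, 1025, 1070, 1157, 1256, 1259, 1334, 1381, 2934
Drop lowest 1 (859) and highest 1 (2934)
Remaining (n=10): Σ = 11315, mean = 11315/10 = 1131.500

1131.5 ms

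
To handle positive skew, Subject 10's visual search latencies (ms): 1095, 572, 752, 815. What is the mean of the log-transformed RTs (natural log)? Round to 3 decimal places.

6.668

ln(RT): 6.9985, 6.3491, 6.6227, 6.7032
Σ ln(RT) = 26.6736
Mean = 26.6736/4 = 6.66839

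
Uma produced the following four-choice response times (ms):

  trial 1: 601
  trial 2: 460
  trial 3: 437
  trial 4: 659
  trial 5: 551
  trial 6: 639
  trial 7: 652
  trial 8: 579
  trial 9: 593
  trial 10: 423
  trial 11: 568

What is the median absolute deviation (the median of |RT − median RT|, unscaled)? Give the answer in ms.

60 ms

Sorted: 423, 437, 460, 551, 568, 579, 593, 601, 639, 652, 659 → median = 579
|x − 579|: 22, 119, 142, 80, 28, 60, 73, 0, 14, 156, 11
Sorted deviations: 0, 11, 14, 22, 28, 60, 73, 80, 119, 142, 156 → MAD = 60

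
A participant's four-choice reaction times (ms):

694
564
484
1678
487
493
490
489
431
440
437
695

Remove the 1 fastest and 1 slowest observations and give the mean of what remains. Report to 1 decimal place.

527.3 ms

Sorted: 431, 437, 440, 484, 487, 489, 490, 493, 564, 694, 695, 1678
Drop lowest 1 (431) and highest 1 (1678)
Remaining (n=10): Σ = 5273, mean = 5273/10 = 527.300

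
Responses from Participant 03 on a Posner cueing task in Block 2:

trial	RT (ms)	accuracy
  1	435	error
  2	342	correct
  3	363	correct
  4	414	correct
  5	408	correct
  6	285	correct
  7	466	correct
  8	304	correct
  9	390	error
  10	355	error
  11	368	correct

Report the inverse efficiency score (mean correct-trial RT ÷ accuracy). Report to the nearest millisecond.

Correct trials (n=8): 342, 363, 414, 408, 285, 466, 304, 368
Mean correct RT = 2950/8 = 368.7500 ms
Proportion correct = 8/11
IES = 368.7500 / (8/11) = 507.031 ms

507 ms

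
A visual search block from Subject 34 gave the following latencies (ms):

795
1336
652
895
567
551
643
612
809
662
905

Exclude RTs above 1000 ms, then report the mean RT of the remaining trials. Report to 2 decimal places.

Excluded: 1336
Retained (n=10): Σ = 7091
Mean = 7091/10 = 709.1000

709.10 ms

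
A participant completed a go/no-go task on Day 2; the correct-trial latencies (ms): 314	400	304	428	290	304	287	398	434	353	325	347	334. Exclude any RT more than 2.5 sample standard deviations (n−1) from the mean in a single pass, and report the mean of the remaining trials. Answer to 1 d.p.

n = 13, ΣRT = 4518, M = 347.538
Σ(x−M)² = 31861.23; s = √(31861.23/12) = 51.528
Cutoffs: 347.538 ± 2.5·51.528 → [218.7, 476.4]
No RTs fall outside the cutoffs; all 13 retained. Mean = 4518/13 = 347.538

347.5 ms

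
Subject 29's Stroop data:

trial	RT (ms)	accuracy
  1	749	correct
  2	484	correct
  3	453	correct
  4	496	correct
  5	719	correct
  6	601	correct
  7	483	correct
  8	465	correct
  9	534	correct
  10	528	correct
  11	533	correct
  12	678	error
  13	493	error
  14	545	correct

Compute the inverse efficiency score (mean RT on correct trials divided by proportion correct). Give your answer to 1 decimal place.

640.7 ms

Correct trials (n=12): 749, 484, 453, 496, 719, 601, 483, 465, 534, 528, 533, 545
Mean correct RT = 6590/12 = 549.1667 ms
Proportion correct = 12/14
IES = 549.1667 / (12/14) = 640.694 ms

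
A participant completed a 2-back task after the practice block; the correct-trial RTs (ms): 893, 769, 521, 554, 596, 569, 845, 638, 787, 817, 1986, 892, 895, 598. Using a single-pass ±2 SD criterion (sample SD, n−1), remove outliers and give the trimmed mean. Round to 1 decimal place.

n = 14, ΣRT = 11360, M = 811.429
Σ(x−M)² = 1734731.43; s = √(1734731.43/13) = 365.296
Cutoffs: 811.429 ± 2·365.296 → [80.8, 1542.0]
Outside: 1986 → excluded.
Retained (n=13): Σ = 9374, mean = 9374/13 = 721.077

721.1 ms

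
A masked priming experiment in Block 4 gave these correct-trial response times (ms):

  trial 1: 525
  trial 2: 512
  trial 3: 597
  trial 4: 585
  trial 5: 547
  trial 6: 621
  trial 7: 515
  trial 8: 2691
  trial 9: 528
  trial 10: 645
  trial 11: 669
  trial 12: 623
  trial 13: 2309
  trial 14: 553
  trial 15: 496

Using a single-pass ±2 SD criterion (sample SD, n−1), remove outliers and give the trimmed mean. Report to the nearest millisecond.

570 ms

n = 15, ΣRT = 12416, M = 827.733
Σ(x−M)² = 6564626.93; s = √(6564626.93/14) = 684.764
Cutoffs: 827.733 ± 2·684.764 → [-541.8, 2197.3]
Outside: 2309, 2691 → excluded.
Retained (n=13): Σ = 7416, mean = 7416/13 = 570.462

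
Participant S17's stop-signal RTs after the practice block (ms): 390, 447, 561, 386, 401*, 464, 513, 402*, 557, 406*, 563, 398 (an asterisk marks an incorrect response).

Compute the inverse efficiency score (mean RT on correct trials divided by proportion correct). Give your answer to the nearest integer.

Correct trials (n=9): 390, 447, 561, 386, 464, 513, 557, 563, 398
Mean correct RT = 4279/9 = 475.4444 ms
Proportion correct = 9/12
IES = 475.4444 / (9/12) = 633.926 ms

634 ms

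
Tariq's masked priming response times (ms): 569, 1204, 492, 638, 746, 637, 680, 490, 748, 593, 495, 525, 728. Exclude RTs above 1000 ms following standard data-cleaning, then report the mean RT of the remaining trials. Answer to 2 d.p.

611.75 ms

Excluded: 1204
Retained (n=12): Σ = 7341
Mean = 7341/12 = 611.7500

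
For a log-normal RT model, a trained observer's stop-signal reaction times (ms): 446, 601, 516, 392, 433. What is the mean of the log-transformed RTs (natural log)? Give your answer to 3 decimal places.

ln(RT): 6.1003, 6.3986, 6.2461, 5.9713, 6.0707
Σ ln(RT) = 30.7870
Mean = 30.7870/5 = 6.15740

6.157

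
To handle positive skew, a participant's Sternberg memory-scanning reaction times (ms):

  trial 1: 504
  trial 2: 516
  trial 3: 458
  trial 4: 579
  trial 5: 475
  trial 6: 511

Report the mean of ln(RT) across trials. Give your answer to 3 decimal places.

6.226

ln(RT): 6.2226, 6.2461, 6.1269, 6.3613, 6.1633, 6.2364
Σ ln(RT) = 37.3565
Mean = 37.3565/6 = 6.22609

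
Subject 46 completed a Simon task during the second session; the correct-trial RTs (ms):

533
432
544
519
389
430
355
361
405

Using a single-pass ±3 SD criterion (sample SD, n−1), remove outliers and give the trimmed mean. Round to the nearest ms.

n = 9, ΣRT = 3968, M = 440.889
Σ(x−M)² = 43154.89; s = √(43154.89/8) = 73.446
Cutoffs: 440.889 ± 3·73.446 → [220.5, 661.2]
No RTs fall outside the cutoffs; all 9 retained. Mean = 3968/9 = 440.889

441 ms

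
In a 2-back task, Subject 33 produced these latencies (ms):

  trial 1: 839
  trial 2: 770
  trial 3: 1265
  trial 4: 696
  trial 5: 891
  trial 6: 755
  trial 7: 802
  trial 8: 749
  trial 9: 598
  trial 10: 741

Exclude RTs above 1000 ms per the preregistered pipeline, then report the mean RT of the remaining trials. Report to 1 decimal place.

Excluded: 1265
Retained (n=9): Σ = 6841
Mean = 6841/9 = 760.1111

760.1 ms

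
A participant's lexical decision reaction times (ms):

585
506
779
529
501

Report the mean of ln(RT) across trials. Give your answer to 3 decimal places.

6.349

ln(RT): 6.3716, 6.2265, 6.6580, 6.2710, 6.2166
Σ ln(RT) = 31.7438
Mean = 31.7438/5 = 6.34875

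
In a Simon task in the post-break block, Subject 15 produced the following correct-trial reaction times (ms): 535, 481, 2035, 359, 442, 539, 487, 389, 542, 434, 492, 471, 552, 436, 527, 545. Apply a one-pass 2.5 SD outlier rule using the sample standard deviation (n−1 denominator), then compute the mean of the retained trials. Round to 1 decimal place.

n = 16, ΣRT = 9266, M = 579.125
Σ(x−M)² = 2311473.75; s = √(2311473.75/15) = 392.553
Cutoffs: 579.125 ± 2.5·392.553 → [-402.3, 1560.5]
Outside: 2035 → excluded.
Retained (n=15): Σ = 7231, mean = 7231/15 = 482.067

482.1 ms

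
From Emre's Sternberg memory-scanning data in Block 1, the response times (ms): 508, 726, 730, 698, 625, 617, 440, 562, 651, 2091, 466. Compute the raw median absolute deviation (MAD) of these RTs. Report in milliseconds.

Sorted: 440, 466, 508, 562, 617, 625, 651, 698, 726, 730, 2091 → median = 625
|x − 625|: 117, 101, 105, 73, 0, 8, 185, 63, 26, 1466, 159
Sorted deviations: 0, 8, 26, 63, 73, 101, 105, 117, 159, 185, 1466 → MAD = 101

101 ms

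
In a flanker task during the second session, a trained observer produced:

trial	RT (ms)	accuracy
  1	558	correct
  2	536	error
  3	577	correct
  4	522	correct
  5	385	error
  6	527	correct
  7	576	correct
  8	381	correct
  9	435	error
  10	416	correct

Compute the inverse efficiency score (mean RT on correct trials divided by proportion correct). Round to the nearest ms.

Correct trials (n=7): 558, 577, 522, 527, 576, 381, 416
Mean correct RT = 3557/7 = 508.1429 ms
Proportion correct = 7/10
IES = 508.1429 / (7/10) = 725.918 ms

726 ms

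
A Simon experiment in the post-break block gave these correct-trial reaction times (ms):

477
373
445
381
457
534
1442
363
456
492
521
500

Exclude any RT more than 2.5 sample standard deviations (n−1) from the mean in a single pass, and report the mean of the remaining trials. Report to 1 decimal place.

n = 12, ΣRT = 6441, M = 536.750
Σ(x−M)² = 929216.25; s = √(929216.25/11) = 290.644
Cutoffs: 536.750 ± 2.5·290.644 → [-189.9, 1263.4]
Outside: 1442 → excluded.
Retained (n=11): Σ = 4999, mean = 4999/11 = 454.455

454.5 ms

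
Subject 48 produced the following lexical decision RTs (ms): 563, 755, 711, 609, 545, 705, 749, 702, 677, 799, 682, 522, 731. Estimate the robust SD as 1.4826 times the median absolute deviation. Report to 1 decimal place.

69.7 ms

Sorted: 522, 545, 563, 609, 677, 682, 702, 705, 711, 731, 749, 755, 799 → median = 702
|x − 702| sorted: 0, 3, 9, 20, 25, 29, 47, 53, 93, 97, 139, 157, 180 → MAD = 47
Robust SD ≈ 1.4826 × 47 = 69.682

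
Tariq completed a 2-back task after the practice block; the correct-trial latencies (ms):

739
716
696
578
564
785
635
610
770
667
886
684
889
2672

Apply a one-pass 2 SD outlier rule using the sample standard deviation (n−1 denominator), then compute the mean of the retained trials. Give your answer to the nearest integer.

n = 14, ΣRT = 11891, M = 849.357
Σ(x−M)² = 3707763.21; s = √(3707763.21/13) = 534.053
Cutoffs: 849.357 ± 2·534.053 → [-218.7, 1917.5]
Outside: 2672 → excluded.
Retained (n=13): Σ = 9219, mean = 9219/13 = 709.154

709 ms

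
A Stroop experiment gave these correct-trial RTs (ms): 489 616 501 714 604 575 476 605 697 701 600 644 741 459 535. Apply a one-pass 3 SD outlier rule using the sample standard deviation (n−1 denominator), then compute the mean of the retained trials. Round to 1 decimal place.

n = 15, ΣRT = 8957, M = 597.133
Σ(x−M)² = 116825.73; s = √(116825.73/14) = 91.349
Cutoffs: 597.133 ± 3·91.349 → [323.1, 871.2]
No RTs fall outside the cutoffs; all 15 retained. Mean = 8957/15 = 597.133

597.1 ms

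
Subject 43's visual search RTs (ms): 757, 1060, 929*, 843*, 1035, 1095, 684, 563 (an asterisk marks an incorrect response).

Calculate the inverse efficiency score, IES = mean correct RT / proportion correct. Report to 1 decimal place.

1154.2 ms

Correct trials (n=6): 757, 1060, 1035, 1095, 684, 563
Mean correct RT = 5194/6 = 865.6667 ms
Proportion correct = 6/8
IES = 865.6667 / (6/8) = 1154.222 ms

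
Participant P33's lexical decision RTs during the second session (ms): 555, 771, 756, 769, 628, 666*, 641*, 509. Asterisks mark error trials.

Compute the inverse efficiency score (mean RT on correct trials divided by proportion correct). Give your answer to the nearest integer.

886 ms

Correct trials (n=6): 555, 771, 756, 769, 628, 509
Mean correct RT = 3988/6 = 664.6667 ms
Proportion correct = 6/8
IES = 664.6667 / (6/8) = 886.222 ms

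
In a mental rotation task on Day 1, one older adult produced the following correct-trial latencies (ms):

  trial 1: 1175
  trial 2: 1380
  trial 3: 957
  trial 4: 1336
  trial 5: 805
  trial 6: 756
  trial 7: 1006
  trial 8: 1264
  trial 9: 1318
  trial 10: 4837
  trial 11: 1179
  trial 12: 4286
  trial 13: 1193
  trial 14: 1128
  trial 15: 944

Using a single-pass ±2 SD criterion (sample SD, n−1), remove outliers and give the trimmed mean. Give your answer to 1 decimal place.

n = 15, ΣRT = 23564, M = 1570.933
Σ(x−M)² = 21277888.93; s = √(21277888.93/14) = 1232.822
Cutoffs: 1570.933 ± 2·1232.822 → [-894.7, 4036.6]
Outside: 4286, 4837 → excluded.
Retained (n=13): Σ = 14441, mean = 14441/13 = 1110.846

1110.8 ms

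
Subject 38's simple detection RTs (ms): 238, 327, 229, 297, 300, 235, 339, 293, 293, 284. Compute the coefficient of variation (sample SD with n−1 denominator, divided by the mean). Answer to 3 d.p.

0.134

n = 10, Σ = 2835, M = 283.5000
Σ(x−M)² = 13000.500; s = √(13000.500/9) = 38.0066
CV = 38.0066 / 283.5000 = 0.13406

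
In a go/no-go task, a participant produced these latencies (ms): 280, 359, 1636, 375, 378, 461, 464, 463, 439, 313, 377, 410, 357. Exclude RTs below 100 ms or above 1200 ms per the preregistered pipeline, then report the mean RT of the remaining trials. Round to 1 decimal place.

389.7 ms

Excluded: 1636
Retained (n=12): Σ = 4676
Mean = 4676/12 = 389.6667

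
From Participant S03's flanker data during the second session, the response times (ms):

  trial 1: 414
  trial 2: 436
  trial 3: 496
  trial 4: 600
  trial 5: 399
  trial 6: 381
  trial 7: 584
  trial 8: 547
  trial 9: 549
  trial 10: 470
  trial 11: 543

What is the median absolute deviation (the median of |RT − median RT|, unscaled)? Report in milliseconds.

Sorted: 381, 399, 414, 436, 470, 496, 543, 547, 549, 584, 600 → median = 496
|x − 496|: 82, 60, 0, 104, 97, 115, 88, 51, 53, 26, 47
Sorted deviations: 0, 26, 47, 51, 53, 60, 82, 88, 97, 104, 115 → MAD = 60

60 ms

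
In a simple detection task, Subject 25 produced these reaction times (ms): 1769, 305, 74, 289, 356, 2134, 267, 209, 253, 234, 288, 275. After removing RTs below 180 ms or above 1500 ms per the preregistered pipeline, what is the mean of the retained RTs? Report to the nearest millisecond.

275 ms

Excluded: 74, 1769, 2134
Retained (n=9): Σ = 2476
Mean = 2476/9 = 275.1111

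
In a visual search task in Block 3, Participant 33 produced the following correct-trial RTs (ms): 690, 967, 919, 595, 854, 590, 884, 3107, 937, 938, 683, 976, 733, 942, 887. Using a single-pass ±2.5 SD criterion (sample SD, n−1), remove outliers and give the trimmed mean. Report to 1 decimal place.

n = 15, ΣRT = 14702, M = 980.133
Σ(x−M)² = 5100475.73; s = √(5100475.73/14) = 603.589
Cutoffs: 980.133 ± 2.5·603.589 → [-528.8, 2489.1]
Outside: 3107 → excluded.
Retained (n=14): Σ = 11595, mean = 11595/14 = 828.214

828.2 ms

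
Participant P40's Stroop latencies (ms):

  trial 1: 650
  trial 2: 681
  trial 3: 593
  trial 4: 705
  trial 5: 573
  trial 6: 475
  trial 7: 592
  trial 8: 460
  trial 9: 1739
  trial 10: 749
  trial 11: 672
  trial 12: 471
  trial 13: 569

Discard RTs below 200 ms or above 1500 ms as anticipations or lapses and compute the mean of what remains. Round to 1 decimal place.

599.2 ms

Excluded: 1739
Retained (n=12): Σ = 7190
Mean = 7190/12 = 599.1667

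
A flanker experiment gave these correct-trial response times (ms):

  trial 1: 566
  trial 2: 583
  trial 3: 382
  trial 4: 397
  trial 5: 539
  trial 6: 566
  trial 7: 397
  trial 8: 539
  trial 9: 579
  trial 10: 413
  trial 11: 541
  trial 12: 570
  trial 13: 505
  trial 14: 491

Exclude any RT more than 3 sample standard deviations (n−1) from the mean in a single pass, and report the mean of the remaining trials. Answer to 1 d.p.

504.9 ms

n = 14, ΣRT = 7068, M = 504.857
Σ(x−M)² = 73951.71; s = √(73951.71/13) = 75.423
Cutoffs: 504.857 ± 3·75.423 → [278.6, 731.1]
No RTs fall outside the cutoffs; all 14 retained. Mean = 7068/14 = 504.857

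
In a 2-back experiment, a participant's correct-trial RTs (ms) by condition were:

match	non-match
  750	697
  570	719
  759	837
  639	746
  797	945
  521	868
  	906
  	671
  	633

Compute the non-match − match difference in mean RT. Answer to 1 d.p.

M(match) = 4036/6 = 672.667
M(non-match) = 7022/9 = 780.222
Difference = 780.222 − 672.667 = 107.556 ms

107.6 ms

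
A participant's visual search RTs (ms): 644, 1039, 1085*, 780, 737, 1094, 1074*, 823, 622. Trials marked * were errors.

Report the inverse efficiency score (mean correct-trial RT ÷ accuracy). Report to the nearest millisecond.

Correct trials (n=7): 644, 1039, 780, 737, 1094, 823, 622
Mean correct RT = 5739/7 = 819.8571 ms
Proportion correct = 7/9
IES = 819.8571 / (7/9) = 1054.102 ms

1054 ms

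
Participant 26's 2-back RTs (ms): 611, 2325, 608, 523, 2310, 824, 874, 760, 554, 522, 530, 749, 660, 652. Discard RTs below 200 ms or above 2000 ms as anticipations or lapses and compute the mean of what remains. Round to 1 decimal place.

655.6 ms

Excluded: 2310, 2325
Retained (n=12): Σ = 7867
Mean = 7867/12 = 655.5833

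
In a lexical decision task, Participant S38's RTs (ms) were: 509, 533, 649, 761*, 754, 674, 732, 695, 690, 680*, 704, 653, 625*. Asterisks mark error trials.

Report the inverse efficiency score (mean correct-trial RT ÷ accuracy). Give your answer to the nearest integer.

Correct trials (n=10): 509, 533, 649, 754, 674, 732, 695, 690, 704, 653
Mean correct RT = 6593/10 = 659.3000 ms
Proportion correct = 10/13
IES = 659.3000 / (10/13) = 857.090 ms

857 ms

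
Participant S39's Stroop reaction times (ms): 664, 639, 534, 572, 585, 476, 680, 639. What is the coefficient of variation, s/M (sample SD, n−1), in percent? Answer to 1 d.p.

n = 8, Σ = 4789, M = 598.6250
Σ(x−M)² = 34263.875; s = √(34263.875/7) = 69.9631
CV = 69.9631 / 598.6250 = 0.11687 = 11.687%

11.7%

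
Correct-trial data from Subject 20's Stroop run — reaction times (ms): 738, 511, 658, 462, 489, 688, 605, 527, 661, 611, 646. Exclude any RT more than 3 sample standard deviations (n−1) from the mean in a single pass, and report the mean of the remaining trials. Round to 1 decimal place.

n = 11, ΣRT = 6596, M = 599.636
Σ(x−M)² = 80748.55; s = √(80748.55/10) = 89.860
Cutoffs: 599.636 ± 3·89.860 → [330.1, 869.2]
No RTs fall outside the cutoffs; all 11 retained. Mean = 6596/11 = 599.636

599.6 ms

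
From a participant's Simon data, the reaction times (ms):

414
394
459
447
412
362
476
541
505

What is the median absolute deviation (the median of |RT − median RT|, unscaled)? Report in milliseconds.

Sorted: 362, 394, 412, 414, 447, 459, 476, 505, 541 → median = 447
|x − 447|: 33, 53, 12, 0, 35, 85, 29, 94, 58
Sorted deviations: 0, 12, 29, 33, 35, 53, 58, 85, 94 → MAD = 35

35 ms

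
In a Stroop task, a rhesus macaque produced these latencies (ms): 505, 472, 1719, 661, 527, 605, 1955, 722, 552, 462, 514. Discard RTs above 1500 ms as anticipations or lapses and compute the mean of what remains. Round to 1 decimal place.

557.8 ms

Excluded: 1719, 1955
Retained (n=9): Σ = 5020
Mean = 5020/9 = 557.7778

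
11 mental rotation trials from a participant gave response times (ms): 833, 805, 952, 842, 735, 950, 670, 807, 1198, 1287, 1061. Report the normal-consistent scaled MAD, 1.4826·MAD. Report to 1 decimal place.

160.1 ms

Sorted: 670, 735, 805, 807, 833, 842, 950, 952, 1061, 1198, 1287 → median = 842
|x − 842| sorted: 0, 9, 35, 37, 107, 108, 110, 172, 219, 356, 445 → MAD = 108
Robust SD ≈ 1.4826 × 108 = 160.121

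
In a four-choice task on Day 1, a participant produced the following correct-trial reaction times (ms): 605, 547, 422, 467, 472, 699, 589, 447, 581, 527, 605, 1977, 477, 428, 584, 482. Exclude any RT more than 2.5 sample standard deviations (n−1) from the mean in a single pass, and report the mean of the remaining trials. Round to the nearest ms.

n = 16, ΣRT = 9909, M = 619.312
Σ(x−M)² = 2056691.44; s = √(2056691.44/15) = 370.287
Cutoffs: 619.312 ± 2.5·370.287 → [-306.4, 1545.0]
Outside: 1977 → excluded.
Retained (n=15): Σ = 7932, mean = 7932/15 = 528.800

529 ms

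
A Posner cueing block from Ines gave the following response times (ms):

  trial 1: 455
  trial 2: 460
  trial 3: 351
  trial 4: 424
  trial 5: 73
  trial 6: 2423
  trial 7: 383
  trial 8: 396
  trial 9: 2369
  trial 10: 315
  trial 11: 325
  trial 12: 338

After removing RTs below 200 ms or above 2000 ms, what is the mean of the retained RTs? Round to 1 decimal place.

383.0 ms

Excluded: 73, 2369, 2423
Retained (n=9): Σ = 3447
Mean = 3447/9 = 383.0000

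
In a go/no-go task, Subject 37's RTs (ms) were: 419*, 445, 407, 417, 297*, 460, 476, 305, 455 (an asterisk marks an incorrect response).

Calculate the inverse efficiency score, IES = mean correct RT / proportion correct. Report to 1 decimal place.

544.6 ms

Correct trials (n=7): 445, 407, 417, 460, 476, 305, 455
Mean correct RT = 2965/7 = 423.5714 ms
Proportion correct = 7/9
IES = 423.5714 / (7/9) = 544.592 ms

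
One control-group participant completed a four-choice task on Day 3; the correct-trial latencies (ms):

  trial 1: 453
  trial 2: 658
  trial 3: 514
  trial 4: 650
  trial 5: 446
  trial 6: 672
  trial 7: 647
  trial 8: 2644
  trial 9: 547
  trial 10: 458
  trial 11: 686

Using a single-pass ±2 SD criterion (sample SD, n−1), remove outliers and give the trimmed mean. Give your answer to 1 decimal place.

n = 11, ΣRT = 8375, M = 761.364
Σ(x−M)² = 3987862.55; s = √(3987862.55/10) = 631.495
Cutoffs: 761.364 ± 2·631.495 → [-501.6, 2024.4]
Outside: 2644 → excluded.
Retained (n=10): Σ = 5731, mean = 5731/10 = 573.100

573.1 ms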